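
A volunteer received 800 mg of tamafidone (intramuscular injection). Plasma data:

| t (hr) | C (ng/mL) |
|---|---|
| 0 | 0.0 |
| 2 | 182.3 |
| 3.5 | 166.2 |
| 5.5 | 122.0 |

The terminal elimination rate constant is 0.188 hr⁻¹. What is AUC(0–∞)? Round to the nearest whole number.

AUC = 1381 ng/mL·hr

Trapezoidal AUC_0→5.5:
  [0→2]: (0.0+182.3)/2 × 2 = 182.3
  [2→3.5]: (182.3+166.2)/2 × 1.5 = 261.375
  [3.5→5.5]: (166.2+122.0)/2 × 2 = 288.2
  Sum = 731.875 ng/mL·hr
Extrapolated tail: C_last / k_e = 122.0 / 0.188 = 648.936
AUC_0→∞ = 731.875 + 648.936 = 1380.811 ng/mL·hr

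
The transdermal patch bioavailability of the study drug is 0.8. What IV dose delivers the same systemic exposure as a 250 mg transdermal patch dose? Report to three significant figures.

Systemic exposure from an extravascular dose = F × D_ev, so the equivalent IV dose is F × D_ev.
D_iv = F × D_ev = 0.8 × 250 = 200 mg

D_iv = 200 mg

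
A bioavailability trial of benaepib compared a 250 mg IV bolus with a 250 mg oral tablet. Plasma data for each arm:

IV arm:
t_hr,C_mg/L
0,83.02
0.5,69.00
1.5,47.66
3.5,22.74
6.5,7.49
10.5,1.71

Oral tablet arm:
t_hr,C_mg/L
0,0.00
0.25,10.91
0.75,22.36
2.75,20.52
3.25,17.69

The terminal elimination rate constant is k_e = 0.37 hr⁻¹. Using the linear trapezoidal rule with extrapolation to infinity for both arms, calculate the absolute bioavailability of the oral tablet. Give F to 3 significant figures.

F = 0.468

Trapezoidal AUC_0→10.5 (IV):
  [0→0.5]: (83.02+69.00)/2 × 0.5 = 38.005
  [0.5→1.5]: (69.00+47.66)/2 × 1 = 58.33
  [1.5→3.5]: (47.66+22.74)/2 × 2 = 70.4
  [3.5→6.5]: (22.74+7.49)/2 × 3 = 45.345
  [6.5→10.5]: (7.49+1.71)/2 × 4 = 18.4
  Sum = 230.48 mg/L·hr
IV tail: 1.71/0.37 = 4.622; AUC_iv,0→∞ = 230.48 + 4.622 = 235.102 mg/L·hr
Trapezoidal AUC_0→3.25 (oral tablet):
  [0→0.25]: (0.00+10.91)/2 × 0.25 = 1.36375
  [0.25→0.75]: (10.91+22.36)/2 × 0.5 = 8.3175
  [0.75→2.75]: (22.36+20.52)/2 × 2 = 42.88
  [2.75→3.25]: (20.52+17.69)/2 × 0.5 = 9.5525
  Sum = 62.11375 mg/L·hr
oral tablet tail: 17.69/0.37 = 47.811; AUC_ev,0→∞ = 62.11375 + 47.811 = 109.92475 mg/L·hr
F = (AUC_ev/D_ev)/(AUC_iv/D_iv) = (109.92475/250)/(235.102/250) = 0.439699/0.940408 = 0.4676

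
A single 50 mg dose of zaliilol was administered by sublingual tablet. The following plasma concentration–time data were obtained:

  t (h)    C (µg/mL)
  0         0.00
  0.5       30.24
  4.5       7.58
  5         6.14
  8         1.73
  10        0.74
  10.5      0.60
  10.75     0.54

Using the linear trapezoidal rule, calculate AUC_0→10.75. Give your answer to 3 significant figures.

Trapezoidal AUC_0→10.75:
  [0→0.5]: (0.00+30.24)/2 × 0.5 = 7.56
  [0.5→4.5]: (30.24+7.58)/2 × 4 = 75.64
  [4.5→5]: (7.58+6.14)/2 × 0.5 = 3.43
  [5→8]: (6.14+1.73)/2 × 3 = 11.805
  [8→10]: (1.73+0.74)/2 × 2 = 2.47
  [10→10.5]: (0.74+0.60)/2 × 0.5 = 0.335
  [10.5→10.75]: (0.60+0.54)/2 × 0.25 = 0.1425
  Sum = 101.3825 µg/mL·h

AUC = 101 µg/mL·h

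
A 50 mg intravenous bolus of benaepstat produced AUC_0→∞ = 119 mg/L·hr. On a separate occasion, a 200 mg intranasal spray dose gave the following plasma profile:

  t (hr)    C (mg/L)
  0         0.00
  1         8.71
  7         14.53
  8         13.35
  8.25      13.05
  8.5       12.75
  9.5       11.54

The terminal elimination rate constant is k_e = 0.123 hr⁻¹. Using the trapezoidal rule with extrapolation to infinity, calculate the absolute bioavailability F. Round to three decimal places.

Trapezoidal AUC_0→9.5 (intranasal spray):
  [0→1]: (0.00+8.71)/2 × 1 = 4.355
  [1→7]: (8.71+14.53)/2 × 6 = 69.72
  [7→8]: (14.53+13.35)/2 × 1 = 13.94
  [8→8.25]: (13.35+13.05)/2 × 0.25 = 3.3
  [8.25→8.5]: (13.05+12.75)/2 × 0.25 = 3.225
  [8.5→9.5]: (12.75+11.54)/2 × 1 = 12.145
  Sum = 106.685 mg/L·hr
Tail: C_last/k_e = 11.54/0.123 = 93.821
AUC_0→∞ (intranasal spray) = 106.685 + 93.821 = 200.506 mg/L·hr
F = (AUC_ev/D_ev)/(AUC_iv/D_iv) = (200.506/200)/(119/50) = 1.00253/2.38 = 0.4212

F = 0.421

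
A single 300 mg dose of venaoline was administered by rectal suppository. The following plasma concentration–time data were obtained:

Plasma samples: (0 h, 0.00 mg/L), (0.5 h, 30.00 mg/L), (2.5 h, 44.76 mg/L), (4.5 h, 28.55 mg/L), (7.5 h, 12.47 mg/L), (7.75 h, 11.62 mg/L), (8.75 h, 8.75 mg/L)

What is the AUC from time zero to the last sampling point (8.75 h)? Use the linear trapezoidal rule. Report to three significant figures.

AUC = 230 mg/L·h

Trapezoidal AUC_0→8.75:
  [0→0.5]: (0.00+30.00)/2 × 0.5 = 7.5
  [0.5→2.5]: (30.00+44.76)/2 × 2 = 74.76
  [2.5→4.5]: (44.76+28.55)/2 × 2 = 73.31
  [4.5→7.5]: (28.55+12.47)/2 × 3 = 61.53
  [7.5→7.75]: (12.47+11.62)/2 × 0.25 = 3.01125
  [7.75→8.75]: (11.62+8.75)/2 × 1 = 10.185
  Sum = 230.29625 mg/L·h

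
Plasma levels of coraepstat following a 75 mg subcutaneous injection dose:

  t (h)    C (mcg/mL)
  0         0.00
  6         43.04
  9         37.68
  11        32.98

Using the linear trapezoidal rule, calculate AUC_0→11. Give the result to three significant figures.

Trapezoidal AUC_0→11:
  [0→6]: (0.00+43.04)/2 × 6 = 129.12
  [6→9]: (43.04+37.68)/2 × 3 = 121.08
  [9→11]: (37.68+32.98)/2 × 2 = 70.66
  Sum = 320.86 mcg/mL·h

AUC = 321 mcg/mL·h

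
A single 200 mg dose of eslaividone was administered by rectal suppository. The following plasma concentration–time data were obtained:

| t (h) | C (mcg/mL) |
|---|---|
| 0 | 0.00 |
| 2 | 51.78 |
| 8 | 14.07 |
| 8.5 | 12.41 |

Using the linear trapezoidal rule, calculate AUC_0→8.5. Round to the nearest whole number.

AUC = 256 mcg/mL·h

Trapezoidal AUC_0→8.5:
  [0→2]: (0.00+51.78)/2 × 2 = 51.78
  [2→8]: (51.78+14.07)/2 × 6 = 197.55
  [8→8.5]: (14.07+12.41)/2 × 0.5 = 6.62
  Sum = 255.95 mcg/mL·h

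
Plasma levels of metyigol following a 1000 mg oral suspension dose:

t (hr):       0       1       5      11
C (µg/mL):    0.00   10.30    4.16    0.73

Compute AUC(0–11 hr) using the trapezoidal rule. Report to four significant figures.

Trapezoidal AUC_0→11:
  [0→1]: (0.00+10.30)/2 × 1 = 5.15
  [1→5]: (10.30+4.16)/2 × 4 = 28.92
  [5→11]: (4.16+0.73)/2 × 6 = 14.67
  Sum = 48.74 µg/mL·hr

AUC = 48.74 µg/mL·hr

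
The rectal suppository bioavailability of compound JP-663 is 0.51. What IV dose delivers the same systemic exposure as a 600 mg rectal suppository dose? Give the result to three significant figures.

D_iv = 306 mg

Systemic exposure from an extravascular dose = F × D_ev, so the equivalent IV dose is F × D_ev.
D_iv = F × D_ev = 0.51 × 600 = 306 mg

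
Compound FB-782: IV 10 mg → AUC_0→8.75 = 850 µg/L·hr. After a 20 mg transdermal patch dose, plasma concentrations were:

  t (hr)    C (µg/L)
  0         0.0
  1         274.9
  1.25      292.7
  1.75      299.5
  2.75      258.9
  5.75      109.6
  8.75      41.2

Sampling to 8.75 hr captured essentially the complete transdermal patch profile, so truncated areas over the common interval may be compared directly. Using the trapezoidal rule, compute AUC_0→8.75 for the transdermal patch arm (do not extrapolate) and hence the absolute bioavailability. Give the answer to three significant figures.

F = 0.832

Trapezoidal AUC_0→8.75 (transdermal patch):
  [0→1]: (0.0+274.9)/2 × 1 = 137.45
  [1→1.25]: (274.9+292.7)/2 × 0.25 = 70.95
  [1.25→1.75]: (292.7+299.5)/2 × 0.5 = 148.05
  [1.75→2.75]: (299.5+258.9)/2 × 1 = 279.2
  [2.75→5.75]: (258.9+109.6)/2 × 3 = 552.75
  [5.75→8.75]: (109.6+41.2)/2 × 3 = 226.2
  Sum = 1414.6 µg/L·hr
F = (AUC_ev/D_ev)/(AUC_iv/D_iv) = (1414.6/20)/(850/10) = 70.73/85 = 0.8321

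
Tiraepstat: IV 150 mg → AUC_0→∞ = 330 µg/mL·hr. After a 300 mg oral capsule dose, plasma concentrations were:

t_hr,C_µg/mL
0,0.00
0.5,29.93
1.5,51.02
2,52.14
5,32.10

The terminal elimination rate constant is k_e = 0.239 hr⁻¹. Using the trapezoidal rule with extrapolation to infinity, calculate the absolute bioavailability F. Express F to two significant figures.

Trapezoidal AUC_0→5 (oral capsule):
  [0→0.5]: (0.00+29.93)/2 × 0.5 = 7.4825
  [0.5→1.5]: (29.93+51.02)/2 × 1 = 40.475
  [1.5→2]: (51.02+52.14)/2 × 0.5 = 25.79
  [2→5]: (52.14+32.10)/2 × 3 = 126.36
  Sum = 200.1075 µg/mL·hr
Tail: C_last/k_e = 32.10/0.239 = 134.310
AUC_0→∞ (oral capsule) = 200.1075 + 134.310 = 334.4175 µg/mL·hr
F = (AUC_ev/D_ev)/(AUC_iv/D_iv) = (334.4175/300)/(330/150) = 1.114725/2.2 = 0.5067

F = 0.51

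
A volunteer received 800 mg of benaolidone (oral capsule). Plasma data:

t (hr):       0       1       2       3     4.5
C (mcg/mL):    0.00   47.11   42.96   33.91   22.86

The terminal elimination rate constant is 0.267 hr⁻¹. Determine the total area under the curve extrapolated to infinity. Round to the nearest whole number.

AUC = 235 mcg/mL·hr

Trapezoidal AUC_0→4.5:
  [0→1]: (0.00+47.11)/2 × 1 = 23.555
  [1→2]: (47.11+42.96)/2 × 1 = 45.035
  [2→3]: (42.96+33.91)/2 × 1 = 38.435
  [3→4.5]: (33.91+22.86)/2 × 1.5 = 42.5775
  Sum = 149.6025 mcg/mL·hr
Extrapolated tail: C_last / k_e = 22.86 / 0.267 = 85.618
AUC_0→∞ = 149.6025 + 85.618 = 235.2205 mcg/mL·hr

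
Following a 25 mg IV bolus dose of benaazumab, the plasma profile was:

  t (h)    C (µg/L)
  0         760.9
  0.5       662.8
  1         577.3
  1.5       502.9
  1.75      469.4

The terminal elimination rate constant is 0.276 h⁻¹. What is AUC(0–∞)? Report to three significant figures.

Trapezoidal AUC_0→1.75:
  [0→0.5]: (760.9+662.8)/2 × 0.5 = 355.925
  [0.5→1]: (662.8+577.3)/2 × 0.5 = 310.025
  [1→1.5]: (577.3+502.9)/2 × 0.5 = 270.05
  [1.5→1.75]: (502.9+469.4)/2 × 0.25 = 121.5375
  Sum = 1057.5375 µg/L·h
Extrapolated tail: C_last / k_e = 469.4 / 0.276 = 1700.725
AUC_0→∞ = 1057.5375 + 1700.725 = 2758.2625 µg/L·h

AUC = 2760 µg/L·h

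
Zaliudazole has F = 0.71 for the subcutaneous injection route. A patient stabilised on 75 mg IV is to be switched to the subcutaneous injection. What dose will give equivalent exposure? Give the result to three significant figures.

D_subcutaneous = 106 mg

For equal systemic exposure: F × D_ev = D_iv
D_ev = D_iv / F = 75 / 0.71 = 105.634 mg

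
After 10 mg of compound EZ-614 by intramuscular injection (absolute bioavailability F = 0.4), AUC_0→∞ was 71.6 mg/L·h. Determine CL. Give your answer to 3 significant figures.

CL = F × Dose / AUC_0→∞
   = 0.4 × 10 / 71.6 = 0.0558659 L/h

CL = 0.0559 L/h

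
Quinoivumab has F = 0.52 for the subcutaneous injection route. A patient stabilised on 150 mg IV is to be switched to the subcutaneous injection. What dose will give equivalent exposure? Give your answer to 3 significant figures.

D_subcutaneous = 288 mg

For equal systemic exposure: F × D_ev = D_iv
D_ev = D_iv / F = 150 / 0.52 = 288.462 mg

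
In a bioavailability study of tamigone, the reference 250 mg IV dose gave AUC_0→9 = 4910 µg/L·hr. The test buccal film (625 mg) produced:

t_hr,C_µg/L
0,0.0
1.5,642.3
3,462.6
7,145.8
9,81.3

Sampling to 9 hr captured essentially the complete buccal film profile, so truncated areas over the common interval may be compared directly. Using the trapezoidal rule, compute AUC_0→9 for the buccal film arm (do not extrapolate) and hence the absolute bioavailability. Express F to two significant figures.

F = 0.22

Trapezoidal AUC_0→9 (buccal film):
  [0→1.5]: (0.0+642.3)/2 × 1.5 = 481.725
  [1.5→3]: (642.3+462.6)/2 × 1.5 = 828.675
  [3→7]: (462.6+145.8)/2 × 4 = 1216.8
  [7→9]: (145.8+81.3)/2 × 2 = 227.1
  Sum = 2754.3 µg/L·hr
F = (AUC_ev/D_ev)/(AUC_iv/D_iv) = (2754.3/625)/(4910/250) = 4.40688/19.64 = 0.2244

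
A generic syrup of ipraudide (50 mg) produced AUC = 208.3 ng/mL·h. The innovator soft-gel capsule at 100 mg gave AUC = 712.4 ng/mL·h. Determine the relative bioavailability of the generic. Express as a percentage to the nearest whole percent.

F_rel = (AUC_test/D_test) / (AUC_ref/D_ref)
      = (208.3/50) / (712.4/100)
      = 4.166 / 7.124 = 0.5848 = 58.48%

F_rel = 58%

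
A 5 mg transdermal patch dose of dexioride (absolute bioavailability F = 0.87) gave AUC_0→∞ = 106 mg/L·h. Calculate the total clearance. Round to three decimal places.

CL = 0.041 L/h

CL = F × Dose / AUC_0→∞
   = 0.87 × 5 / 106 = 0.0410377 L/h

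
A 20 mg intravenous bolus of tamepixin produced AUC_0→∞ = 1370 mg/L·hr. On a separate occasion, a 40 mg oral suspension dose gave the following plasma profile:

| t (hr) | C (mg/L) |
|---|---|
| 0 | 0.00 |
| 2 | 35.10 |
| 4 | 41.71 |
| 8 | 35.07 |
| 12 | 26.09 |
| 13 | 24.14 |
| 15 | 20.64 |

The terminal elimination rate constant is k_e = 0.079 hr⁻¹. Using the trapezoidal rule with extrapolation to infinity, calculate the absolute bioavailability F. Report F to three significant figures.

F = 0.262

Trapezoidal AUC_0→15 (oral suspension):
  [0→2]: (0.00+35.10)/2 × 2 = 35.1
  [2→4]: (35.10+41.71)/2 × 2 = 76.81
  [4→8]: (41.71+35.07)/2 × 4 = 153.56
  [8→12]: (35.07+26.09)/2 × 4 = 122.32
  [12→13]: (26.09+24.14)/2 × 1 = 25.115
  [13→15]: (24.14+20.64)/2 × 2 = 44.78
  Sum = 457.685 mg/L·hr
Tail: C_last/k_e = 20.64/0.079 = 261.266
AUC_0→∞ (oral suspension) = 457.685 + 261.266 = 718.951 mg/L·hr
F = (AUC_ev/D_ev)/(AUC_iv/D_iv) = (718.951/40)/(1370/20) = 17.973775/68.5 = 0.2624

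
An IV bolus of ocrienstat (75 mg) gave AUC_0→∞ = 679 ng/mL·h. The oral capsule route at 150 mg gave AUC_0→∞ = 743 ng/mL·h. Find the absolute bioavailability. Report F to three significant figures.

F = 0.547

F = (AUC_ev / D_ev) / (AUC_iv / D_iv)
  = (743/150) / (679/75)
  = 4.95333 / 9.05333 = 0.5471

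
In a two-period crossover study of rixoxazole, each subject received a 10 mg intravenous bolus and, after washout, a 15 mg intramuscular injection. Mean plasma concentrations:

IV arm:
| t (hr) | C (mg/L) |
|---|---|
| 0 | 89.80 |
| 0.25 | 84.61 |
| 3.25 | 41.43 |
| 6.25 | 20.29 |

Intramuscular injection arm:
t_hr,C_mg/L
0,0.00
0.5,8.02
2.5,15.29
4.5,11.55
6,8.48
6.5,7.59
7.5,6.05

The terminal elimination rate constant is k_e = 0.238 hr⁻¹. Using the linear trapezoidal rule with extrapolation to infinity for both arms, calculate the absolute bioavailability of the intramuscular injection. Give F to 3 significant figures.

F = 0.177

Trapezoidal AUC_0→6.25 (IV):
  [0→0.25]: (89.80+84.61)/2 × 0.25 = 21.80125
  [0.25→3.25]: (84.61+41.43)/2 × 3 = 189.06
  [3.25→6.25]: (41.43+20.29)/2 × 3 = 92.58
  Sum = 303.44125 mg/L·hr
IV tail: 20.29/0.238 = 85.252; AUC_iv,0→∞ = 303.44125 + 85.252 = 388.69325 mg/L·hr
Trapezoidal AUC_0→7.5 (intramuscular injection):
  [0→0.5]: (0.00+8.02)/2 × 0.5 = 2.005
  [0.5→2.5]: (8.02+15.29)/2 × 2 = 23.31
  [2.5→4.5]: (15.29+11.55)/2 × 2 = 26.84
  [4.5→6]: (11.55+8.48)/2 × 1.5 = 15.0225
  [6→6.5]: (8.48+7.59)/2 × 0.5 = 4.0175
  [6.5→7.5]: (7.59+6.05)/2 × 1 = 6.82
  Sum = 78.015 mg/L·hr
intramuscular injection tail: 6.05/0.238 = 25.420; AUC_ev,0→∞ = 78.015 + 25.420 = 103.435 mg/L·hr
F = (AUC_ev/D_ev)/(AUC_iv/D_iv) = (103.435/15)/(388.69325/10) = 6.89567/38.869325 = 0.1774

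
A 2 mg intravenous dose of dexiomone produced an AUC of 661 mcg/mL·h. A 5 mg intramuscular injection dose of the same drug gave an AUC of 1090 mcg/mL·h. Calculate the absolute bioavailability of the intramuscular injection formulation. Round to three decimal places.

F = (AUC_ev / D_ev) / (AUC_iv / D_iv)
  = (1090/5) / (661/2)
  = 218 / 330.5 = 0.6596

F = 0.660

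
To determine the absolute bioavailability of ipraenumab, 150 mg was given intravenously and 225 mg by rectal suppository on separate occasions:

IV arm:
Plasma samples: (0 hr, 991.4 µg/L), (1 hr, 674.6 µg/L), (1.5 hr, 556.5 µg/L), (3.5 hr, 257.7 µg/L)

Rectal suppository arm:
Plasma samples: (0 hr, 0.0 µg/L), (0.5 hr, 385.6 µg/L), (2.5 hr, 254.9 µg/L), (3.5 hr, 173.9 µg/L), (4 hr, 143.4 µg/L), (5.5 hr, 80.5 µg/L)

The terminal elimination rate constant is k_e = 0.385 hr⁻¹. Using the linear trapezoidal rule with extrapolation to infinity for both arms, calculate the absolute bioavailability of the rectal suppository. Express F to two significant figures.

F = 0.36

Trapezoidal AUC_0→3.5 (IV):
  [0→1]: (991.4+674.6)/2 × 1 = 833.0
  [1→1.5]: (674.6+556.5)/2 × 0.5 = 307.775
  [1.5→3.5]: (556.5+257.7)/2 × 2 = 814.2
  Sum = 1954.975 µg/L·hr
IV tail: 257.7/0.385 = 669.351; AUC_iv,0→∞ = 1954.975 + 669.351 = 2624.326 µg/L·hr
Trapezoidal AUC_0→5.5 (rectal suppository):
  [0→0.5]: (0.0+385.6)/2 × 0.5 = 96.4
  [0.5→2.5]: (385.6+254.9)/2 × 2 = 640.5
  [2.5→3.5]: (254.9+173.9)/2 × 1 = 214.4
  [3.5→4]: (173.9+143.4)/2 × 0.5 = 79.325
  [4→5.5]: (143.4+80.5)/2 × 1.5 = 167.925
  Sum = 1198.55 µg/L·hr
rectal suppository tail: 80.5/0.385 = 209.091; AUC_ev,0→∞ = 1198.55 + 209.091 = 1407.641 µg/L·hr
F = (AUC_ev/D_ev)/(AUC_iv/D_iv) = (1407.641/225)/(2624.326/150) = 6.25618/17.4955 = 0.3576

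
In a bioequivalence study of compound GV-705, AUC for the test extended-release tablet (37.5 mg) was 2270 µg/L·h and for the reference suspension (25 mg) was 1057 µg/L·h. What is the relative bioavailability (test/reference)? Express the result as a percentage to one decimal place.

F_rel = 143.2%

F_rel = (AUC_test/D_test) / (AUC_ref/D_ref)
      = (2270/37.5) / (1057/25)
      = 60.5333 / 42.28 = 1.4317 = 143.17%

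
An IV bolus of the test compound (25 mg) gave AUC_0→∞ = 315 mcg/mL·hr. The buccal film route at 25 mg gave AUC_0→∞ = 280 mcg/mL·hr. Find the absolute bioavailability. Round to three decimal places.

F = (AUC_ev / D_ev) / (AUC_iv / D_iv)
  = (280/25) / (315/25)
  = 11.2 / 12.6 = 0.8889

F = 0.889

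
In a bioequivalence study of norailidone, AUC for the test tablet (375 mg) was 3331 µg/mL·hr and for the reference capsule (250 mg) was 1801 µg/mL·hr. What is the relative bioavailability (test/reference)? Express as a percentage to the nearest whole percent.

F_rel = 123%

F_rel = (AUC_test/D_test) / (AUC_ref/D_ref)
      = (3331/375) / (1801/250)
      = 8.88267 / 7.204 = 1.2330 = 123.30%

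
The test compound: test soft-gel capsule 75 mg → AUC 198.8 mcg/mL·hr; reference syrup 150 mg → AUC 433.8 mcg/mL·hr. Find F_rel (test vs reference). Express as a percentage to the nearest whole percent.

F_rel = 92%

F_rel = (AUC_test/D_test) / (AUC_ref/D_ref)
      = (198.8/75) / (433.8/150)
      = 2.65067 / 2.892 = 0.9166 = 91.66%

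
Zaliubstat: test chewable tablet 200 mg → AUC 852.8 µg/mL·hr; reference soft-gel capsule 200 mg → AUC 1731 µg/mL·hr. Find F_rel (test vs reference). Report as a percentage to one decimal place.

F_rel = (AUC_test/D_test) / (AUC_ref/D_ref)
      = (852.8/200) / (1731/200)
      = 4.264 / 8.655 = 0.4927 = 49.27%

F_rel = 49.3%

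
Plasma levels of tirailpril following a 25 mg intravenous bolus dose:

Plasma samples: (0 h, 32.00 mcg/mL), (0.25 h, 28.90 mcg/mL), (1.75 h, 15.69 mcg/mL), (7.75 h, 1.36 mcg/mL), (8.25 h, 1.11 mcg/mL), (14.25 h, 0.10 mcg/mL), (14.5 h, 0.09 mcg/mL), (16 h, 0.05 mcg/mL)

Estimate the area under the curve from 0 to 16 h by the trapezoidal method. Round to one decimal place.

Trapezoidal AUC_0→16:
  [0→0.25]: (32.00+28.90)/2 × 0.25 = 7.6125
  [0.25→1.75]: (28.90+15.69)/2 × 1.5 = 33.4425
  [1.75→7.75]: (15.69+1.36)/2 × 6 = 51.15
  [7.75→8.25]: (1.36+1.11)/2 × 0.5 = 0.6175
  [8.25→14.25]: (1.11+0.10)/2 × 6 = 3.63
  [14.25→14.5]: (0.10+0.09)/2 × 0.25 = 0.02375
  [14.5→16]: (0.09+0.05)/2 × 1.5 = 0.105
  Sum = 96.58125 mcg/mL·h

AUC = 96.6 mcg/mL·h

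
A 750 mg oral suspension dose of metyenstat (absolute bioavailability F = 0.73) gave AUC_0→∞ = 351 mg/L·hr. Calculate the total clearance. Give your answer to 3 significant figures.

CL = F × Dose / AUC_0→∞
   = 0.73 × 750 / 351 = 1.55983 L/hr

CL = 1.56 L/hr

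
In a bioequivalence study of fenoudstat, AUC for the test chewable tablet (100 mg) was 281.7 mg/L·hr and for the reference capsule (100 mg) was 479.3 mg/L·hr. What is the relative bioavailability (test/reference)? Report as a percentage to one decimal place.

F_rel = 58.8%

F_rel = (AUC_test/D_test) / (AUC_ref/D_ref)
      = (281.7/100) / (479.3/100)
      = 2.817 / 4.793 = 0.5877 = 58.77%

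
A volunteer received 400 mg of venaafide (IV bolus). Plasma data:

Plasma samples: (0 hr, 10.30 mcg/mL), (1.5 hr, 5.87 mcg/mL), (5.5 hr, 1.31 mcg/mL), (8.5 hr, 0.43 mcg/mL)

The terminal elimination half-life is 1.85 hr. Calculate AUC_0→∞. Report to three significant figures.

Trapezoidal AUC_0→8.5:
  [0→1.5]: (10.30+5.87)/2 × 1.5 = 12.1275
  [1.5→5.5]: (5.87+1.31)/2 × 4 = 14.36
  [5.5→8.5]: (1.31+0.43)/2 × 3 = 2.61
  Sum = 29.0975 mcg/mL·hr
k_e = ln2 / t½ = 0.693147 / 1.85 = 0.3747 hr^-1
Extrapolated tail: C_last / k_e = 0.43 / 0.3747 = 1.148
AUC_0→∞ = 29.0975 + 1.148 = 30.2455 mcg/mL·hr

AUC = 30.2 mcg/mL·hr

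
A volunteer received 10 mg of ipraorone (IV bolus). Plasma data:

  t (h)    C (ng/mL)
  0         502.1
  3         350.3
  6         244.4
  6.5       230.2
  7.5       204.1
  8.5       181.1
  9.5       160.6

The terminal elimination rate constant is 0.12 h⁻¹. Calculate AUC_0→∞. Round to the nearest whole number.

Trapezoidal AUC_0→9.5:
  [0→3]: (502.1+350.3)/2 × 3 = 1278.6
  [3→6]: (350.3+244.4)/2 × 3 = 892.05
  [6→6.5]: (244.4+230.2)/2 × 0.5 = 118.65
  [6.5→7.5]: (230.2+204.1)/2 × 1 = 217.15
  [7.5→8.5]: (204.1+181.1)/2 × 1 = 192.6
  [8.5→9.5]: (181.1+160.6)/2 × 1 = 170.85
  Sum = 2869.9 ng/mL·h
Extrapolated tail: C_last / k_e = 160.6 / 0.12 = 1338.333
AUC_0→∞ = 2869.9 + 1338.333 = 4208.233 ng/mL·h

AUC = 4208 ng/mL·h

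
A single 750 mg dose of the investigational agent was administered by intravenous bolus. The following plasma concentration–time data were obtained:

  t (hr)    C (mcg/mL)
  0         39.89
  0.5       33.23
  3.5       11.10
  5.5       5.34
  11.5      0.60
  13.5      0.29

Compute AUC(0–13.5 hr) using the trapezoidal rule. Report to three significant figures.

AUC = 120 mcg/mL·hr

Trapezoidal AUC_0→13.5:
  [0→0.5]: (39.89+33.23)/2 × 0.5 = 18.28
  [0.5→3.5]: (33.23+11.10)/2 × 3 = 66.495
  [3.5→5.5]: (11.10+5.34)/2 × 2 = 16.44
  [5.5→11.5]: (5.34+0.60)/2 × 6 = 17.82
  [11.5→13.5]: (0.60+0.29)/2 × 2 = 0.89
  Sum = 119.925 mcg/mL·hr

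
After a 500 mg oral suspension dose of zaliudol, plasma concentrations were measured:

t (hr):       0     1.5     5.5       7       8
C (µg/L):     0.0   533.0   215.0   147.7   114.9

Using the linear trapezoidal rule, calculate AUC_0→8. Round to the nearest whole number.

Trapezoidal AUC_0→8:
  [0→1.5]: (0.0+533.0)/2 × 1.5 = 399.75
  [1.5→5.5]: (533.0+215.0)/2 × 4 = 1496.0
  [5.5→7]: (215.0+147.7)/2 × 1.5 = 272.025
  [7→8]: (147.7+114.9)/2 × 1 = 131.3
  Sum = 2299.075 µg/L·hr

AUC = 2299 µg/L·hr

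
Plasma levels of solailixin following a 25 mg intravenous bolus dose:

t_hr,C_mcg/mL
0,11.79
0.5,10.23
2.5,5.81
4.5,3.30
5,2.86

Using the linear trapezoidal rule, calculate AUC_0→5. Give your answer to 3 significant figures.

AUC = 32.2 mcg/mL·hr

Trapezoidal AUC_0→5:
  [0→0.5]: (11.79+10.23)/2 × 0.5 = 5.505
  [0.5→2.5]: (10.23+5.81)/2 × 2 = 16.04
  [2.5→4.5]: (5.81+3.30)/2 × 2 = 9.11
  [4.5→5]: (3.30+2.86)/2 × 0.5 = 1.54
  Sum = 32.195 mcg/mL·hr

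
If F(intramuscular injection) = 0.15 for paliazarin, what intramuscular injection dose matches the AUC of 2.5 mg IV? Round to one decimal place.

D_intramuscular = 16.7 mg

For equal systemic exposure: F × D_ev = D_iv
D_ev = D_iv / F = 2.5 / 0.15 = 16.6667 mg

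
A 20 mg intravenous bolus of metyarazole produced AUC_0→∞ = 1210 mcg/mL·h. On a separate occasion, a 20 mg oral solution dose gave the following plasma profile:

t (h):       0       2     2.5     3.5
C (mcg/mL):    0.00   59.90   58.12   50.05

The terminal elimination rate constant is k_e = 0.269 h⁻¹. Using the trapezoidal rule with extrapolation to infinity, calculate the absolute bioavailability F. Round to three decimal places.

F = 0.272

Trapezoidal AUC_0→3.5 (oral solution):
  [0→2]: (0.00+59.90)/2 × 2 = 59.9
  [2→2.5]: (59.90+58.12)/2 × 0.5 = 29.505
  [2.5→3.5]: (58.12+50.05)/2 × 1 = 54.085
  Sum = 143.49 mcg/mL·h
Tail: C_last/k_e = 50.05/0.269 = 186.059
AUC_0→∞ (oral solution) = 143.49 + 186.059 = 329.549 mcg/mL·h
F = (AUC_ev/D_ev)/(AUC_iv/D_iv) = (329.549/20)/(1210/20) = 16.47745/60.5 = 0.2724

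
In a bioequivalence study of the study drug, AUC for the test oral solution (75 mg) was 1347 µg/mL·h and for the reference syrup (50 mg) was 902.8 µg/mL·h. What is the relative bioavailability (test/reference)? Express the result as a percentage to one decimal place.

F_rel = 99.5%

F_rel = (AUC_test/D_test) / (AUC_ref/D_ref)
      = (1347/75) / (902.8/50)
      = 17.96 / 18.056 = 0.9947 = 99.47%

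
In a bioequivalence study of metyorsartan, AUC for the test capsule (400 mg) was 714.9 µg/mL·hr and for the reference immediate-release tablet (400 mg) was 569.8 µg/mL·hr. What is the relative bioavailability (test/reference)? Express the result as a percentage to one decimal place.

F_rel = (AUC_test/D_test) / (AUC_ref/D_ref)
      = (714.9/400) / (569.8/400)
      = 1.78725 / 1.4245 = 1.2547 = 125.47%

F_rel = 125.5%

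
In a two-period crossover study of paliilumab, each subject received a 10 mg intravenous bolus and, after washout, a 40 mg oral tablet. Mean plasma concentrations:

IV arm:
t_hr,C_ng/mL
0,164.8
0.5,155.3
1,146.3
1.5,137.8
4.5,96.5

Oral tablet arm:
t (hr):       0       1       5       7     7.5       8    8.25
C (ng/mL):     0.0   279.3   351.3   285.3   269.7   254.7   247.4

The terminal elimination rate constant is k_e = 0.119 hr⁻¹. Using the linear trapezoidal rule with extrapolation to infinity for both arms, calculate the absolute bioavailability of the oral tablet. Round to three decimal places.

F = 0.801

Trapezoidal AUC_0→4.5 (IV):
  [0→0.5]: (164.8+155.3)/2 × 0.5 = 80.025
  [0.5→1]: (155.3+146.3)/2 × 0.5 = 75.4
  [1→1.5]: (146.3+137.8)/2 × 0.5 = 71.025
  [1.5→4.5]: (137.8+96.5)/2 × 3 = 351.45
  Sum = 577.9 ng/mL·hr
IV tail: 96.5/0.119 = 810.924; AUC_iv,0→∞ = 577.9 + 810.924 = 1388.824 ng/mL·hr
Trapezoidal AUC_0→8.25 (oral tablet):
  [0→1]: (0.0+279.3)/2 × 1 = 139.65
  [1→5]: (279.3+351.3)/2 × 4 = 1261.2
  [5→7]: (351.3+285.3)/2 × 2 = 636.6
  [7→7.5]: (285.3+269.7)/2 × 0.5 = 138.75
  [7.5→8]: (269.7+254.7)/2 × 0.5 = 131.1
  [8→8.25]: (254.7+247.4)/2 × 0.25 = 62.7625
  Sum = 2370.0625 ng/mL·hr
oral tablet tail: 247.4/0.119 = 2078.992; AUC_ev,0→∞ = 2370.0625 + 2078.992 = 4449.0545 ng/mL·hr
F = (AUC_ev/D_ev)/(AUC_iv/D_iv) = (4449.0545/40)/(1388.824/10) = 111.226/138.8824 = 0.8009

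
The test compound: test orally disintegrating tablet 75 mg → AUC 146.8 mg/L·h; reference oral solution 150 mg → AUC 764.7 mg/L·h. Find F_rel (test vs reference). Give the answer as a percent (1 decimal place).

F_rel = (AUC_test/D_test) / (AUC_ref/D_ref)
      = (146.8/75) / (764.7/150)
      = 1.95733 / 5.098 = 0.3839 = 38.39%

F_rel = 38.4%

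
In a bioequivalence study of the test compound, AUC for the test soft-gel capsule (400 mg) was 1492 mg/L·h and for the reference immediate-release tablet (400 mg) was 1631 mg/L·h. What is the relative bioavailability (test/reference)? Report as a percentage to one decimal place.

F_rel = 91.5%

F_rel = (AUC_test/D_test) / (AUC_ref/D_ref)
      = (1492/400) / (1631/400)
      = 3.73 / 4.0775 = 0.9148 = 91.48%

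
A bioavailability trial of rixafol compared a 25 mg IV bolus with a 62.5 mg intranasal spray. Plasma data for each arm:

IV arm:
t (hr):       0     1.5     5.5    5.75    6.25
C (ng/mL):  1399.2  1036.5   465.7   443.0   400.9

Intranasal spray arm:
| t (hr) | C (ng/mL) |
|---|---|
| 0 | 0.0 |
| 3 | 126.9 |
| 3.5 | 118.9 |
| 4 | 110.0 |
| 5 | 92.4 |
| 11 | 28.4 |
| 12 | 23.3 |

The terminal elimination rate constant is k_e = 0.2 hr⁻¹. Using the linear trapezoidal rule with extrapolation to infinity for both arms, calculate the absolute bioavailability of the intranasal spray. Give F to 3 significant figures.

F = 0.0511

Trapezoidal AUC_0→6.25 (IV):
  [0→1.5]: (1399.2+1036.5)/2 × 1.5 = 1826.775
  [1.5→5.5]: (1036.5+465.7)/2 × 4 = 3004.4
  [5.5→5.75]: (465.7+443.0)/2 × 0.25 = 113.5875
  [5.75→6.25]: (443.0+400.9)/2 × 0.5 = 210.975
  Sum = 5155.7375 ng/mL·hr
IV tail: 400.9/0.2 = 2004.500; AUC_iv,0→∞ = 5155.7375 + 2004.500 = 7160.2375 ng/mL·hr
Trapezoidal AUC_0→12 (intranasal spray):
  [0→3]: (0.0+126.9)/2 × 3 = 190.35
  [3→3.5]: (126.9+118.9)/2 × 0.5 = 61.45
  [3.5→4]: (118.9+110.0)/2 × 0.5 = 57.225
  [4→5]: (110.0+92.4)/2 × 1 = 101.2
  [5→11]: (92.4+28.4)/2 × 6 = 362.4
  [11→12]: (28.4+23.3)/2 × 1 = 25.85
  Sum = 798.475 ng/mL·hr
intranasal spray tail: 23.3/0.2 = 116.500; AUC_ev,0→∞ = 798.475 + 116.500 = 914.975 ng/mL·hr
F = (AUC_ev/D_ev)/(AUC_iv/D_iv) = (914.975/62.5)/(7160.2375/25) = 14.6396/286.4095 = 0.0511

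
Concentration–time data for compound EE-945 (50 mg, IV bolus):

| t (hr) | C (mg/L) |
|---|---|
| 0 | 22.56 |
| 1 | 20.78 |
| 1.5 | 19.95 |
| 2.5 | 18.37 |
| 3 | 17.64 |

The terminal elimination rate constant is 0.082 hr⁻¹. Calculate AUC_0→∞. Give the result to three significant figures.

Trapezoidal AUC_0→3:
  [0→1]: (22.56+20.78)/2 × 1 = 21.67
  [1→1.5]: (20.78+19.95)/2 × 0.5 = 10.1825
  [1.5→2.5]: (19.95+18.37)/2 × 1 = 19.16
  [2.5→3]: (18.37+17.64)/2 × 0.5 = 9.0025
  Sum = 60.015 mg/L·hr
Extrapolated tail: C_last / k_e = 17.64 / 0.082 = 215.122
AUC_0→∞ = 60.015 + 215.122 = 275.137 mg/L·hr

AUC = 275 mg/L·hr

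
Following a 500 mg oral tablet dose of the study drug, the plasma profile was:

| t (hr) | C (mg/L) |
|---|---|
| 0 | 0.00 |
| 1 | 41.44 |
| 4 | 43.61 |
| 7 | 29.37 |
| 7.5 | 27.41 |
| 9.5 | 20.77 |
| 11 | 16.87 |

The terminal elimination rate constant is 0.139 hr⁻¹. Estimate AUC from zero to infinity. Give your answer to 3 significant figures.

AUC = 470 mg/L·hr

Trapezoidal AUC_0→11:
  [0→1]: (0.00+41.44)/2 × 1 = 20.72
  [1→4]: (41.44+43.61)/2 × 3 = 127.575
  [4→7]: (43.61+29.37)/2 × 3 = 109.47
  [7→7.5]: (29.37+27.41)/2 × 0.5 = 14.195
  [7.5→9.5]: (27.41+20.77)/2 × 2 = 48.18
  [9.5→11]: (20.77+16.87)/2 × 1.5 = 28.23
  Sum = 348.37 mg/L·hr
Extrapolated tail: C_last / k_e = 16.87 / 0.139 = 121.367
AUC_0→∞ = 348.37 + 121.367 = 469.737 mg/L·hr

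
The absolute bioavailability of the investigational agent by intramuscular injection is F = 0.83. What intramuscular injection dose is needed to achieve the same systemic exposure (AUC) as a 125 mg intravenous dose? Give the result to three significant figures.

D_intramuscular = 151 mg

For equal systemic exposure: F × D_ev = D_iv
D_ev = D_iv / F = 125 / 0.83 = 150.602 mg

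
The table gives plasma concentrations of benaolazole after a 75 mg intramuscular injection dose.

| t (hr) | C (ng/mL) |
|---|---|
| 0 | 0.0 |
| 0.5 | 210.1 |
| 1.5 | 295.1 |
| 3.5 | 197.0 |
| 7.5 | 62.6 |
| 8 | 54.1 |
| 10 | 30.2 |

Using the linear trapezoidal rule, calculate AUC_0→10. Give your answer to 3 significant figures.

Trapezoidal AUC_0→10:
  [0→0.5]: (0.0+210.1)/2 × 0.5 = 52.525
  [0.5→1.5]: (210.1+295.1)/2 × 1 = 252.6
  [1.5→3.5]: (295.1+197.0)/2 × 2 = 492.1
  [3.5→7.5]: (197.0+62.6)/2 × 4 = 519.2
  [7.5→8]: (62.6+54.1)/2 × 0.5 = 29.175
  [8→10]: (54.1+30.2)/2 × 2 = 84.3
  Sum = 1429.9 ng/mL·hr

AUC = 1430 ng/mL·hr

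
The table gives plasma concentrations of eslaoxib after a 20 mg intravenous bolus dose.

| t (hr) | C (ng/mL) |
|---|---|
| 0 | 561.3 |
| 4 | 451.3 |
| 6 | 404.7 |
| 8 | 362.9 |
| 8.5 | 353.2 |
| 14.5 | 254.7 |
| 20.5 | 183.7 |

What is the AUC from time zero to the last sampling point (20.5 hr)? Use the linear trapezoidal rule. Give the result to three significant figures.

Trapezoidal AUC_0→20.5:
  [0→4]: (561.3+451.3)/2 × 4 = 2025.2
  [4→6]: (451.3+404.7)/2 × 2 = 856.0
  [6→8]: (404.7+362.9)/2 × 2 = 767.6
  [8→8.5]: (362.9+353.2)/2 × 0.5 = 179.025
  [8.5→14.5]: (353.2+254.7)/2 × 6 = 1823.7
  [14.5→20.5]: (254.7+183.7)/2 × 6 = 1315.2
  Sum = 6966.725 ng/mL·hr

AUC = 6970 ng/mL·hr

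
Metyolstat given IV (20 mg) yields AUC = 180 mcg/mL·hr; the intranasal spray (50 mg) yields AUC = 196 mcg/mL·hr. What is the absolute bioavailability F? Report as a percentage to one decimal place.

F = 43.6%

F = (AUC_ev / D_ev) / (AUC_iv / D_iv)
  = (196/50) / (180/20)
  = 3.92 / 9 = 0.4356
  = 43.56%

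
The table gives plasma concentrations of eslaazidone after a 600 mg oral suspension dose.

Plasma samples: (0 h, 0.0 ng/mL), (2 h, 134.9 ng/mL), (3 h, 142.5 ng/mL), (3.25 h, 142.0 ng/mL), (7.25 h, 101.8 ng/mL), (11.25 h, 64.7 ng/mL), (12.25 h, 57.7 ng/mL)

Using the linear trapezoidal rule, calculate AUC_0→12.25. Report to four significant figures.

Trapezoidal AUC_0→12.25:
  [0→2]: (0.0+134.9)/2 × 2 = 134.9
  [2→3]: (134.9+142.5)/2 × 1 = 138.7
  [3→3.25]: (142.5+142.0)/2 × 0.25 = 35.5625
  [3.25→7.25]: (142.0+101.8)/2 × 4 = 487.6
  [7.25→11.25]: (101.8+64.7)/2 × 4 = 333.0
  [11.25→12.25]: (64.7+57.7)/2 × 1 = 61.2
  Sum = 1190.9625 ng/mL·h

AUC = 1191 ng/mL·h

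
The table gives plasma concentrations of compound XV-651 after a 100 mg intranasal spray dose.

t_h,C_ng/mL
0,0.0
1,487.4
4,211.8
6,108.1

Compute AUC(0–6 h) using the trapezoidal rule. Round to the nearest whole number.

AUC = 1612 ng/mL·h

Trapezoidal AUC_0→6:
  [0→1]: (0.0+487.4)/2 × 1 = 243.7
  [1→4]: (487.4+211.8)/2 × 3 = 1048.8
  [4→6]: (211.8+108.1)/2 × 2 = 319.9
  Sum = 1612.4 ng/mL·h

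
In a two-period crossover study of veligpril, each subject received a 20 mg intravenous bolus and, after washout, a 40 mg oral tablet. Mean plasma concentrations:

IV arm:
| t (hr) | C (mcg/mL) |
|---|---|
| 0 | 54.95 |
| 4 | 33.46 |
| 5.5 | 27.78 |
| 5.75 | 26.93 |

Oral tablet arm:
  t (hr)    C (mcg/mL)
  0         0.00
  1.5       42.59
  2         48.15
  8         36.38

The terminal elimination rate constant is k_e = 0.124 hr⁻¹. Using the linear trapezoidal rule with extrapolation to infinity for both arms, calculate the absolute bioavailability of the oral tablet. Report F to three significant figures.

F = 0.673

Trapezoidal AUC_0→5.75 (IV):
  [0→4]: (54.95+33.46)/2 × 4 = 176.82
  [4→5.5]: (33.46+27.78)/2 × 1.5 = 45.93
  [5.5→5.75]: (27.78+26.93)/2 × 0.25 = 6.83875
  Sum = 229.58875 mcg/mL·hr
IV tail: 26.93/0.124 = 217.177; AUC_iv,0→∞ = 229.58875 + 217.177 = 446.76575 mcg/mL·hr
Trapezoidal AUC_0→8 (oral tablet):
  [0→1.5]: (0.00+42.59)/2 × 1.5 = 31.9425
  [1.5→2]: (42.59+48.15)/2 × 0.5 = 22.685
  [2→8]: (48.15+36.38)/2 × 6 = 253.59
  Sum = 308.2175 mcg/mL·hr
oral tablet tail: 36.38/0.124 = 293.387; AUC_ev,0→∞ = 308.2175 + 293.387 = 601.6045 mcg/mL·hr
F = (AUC_ev/D_ev)/(AUC_iv/D_iv) = (601.6045/40)/(446.76575/20) = 15.0401/22.3383 = 0.6733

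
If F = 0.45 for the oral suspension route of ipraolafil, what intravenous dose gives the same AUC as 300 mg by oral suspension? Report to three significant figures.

D_iv = 135 mg

Systemic exposure from an extravascular dose = F × D_ev, so the equivalent IV dose is F × D_ev.
D_iv = F × D_ev = 0.45 × 300 = 135 mg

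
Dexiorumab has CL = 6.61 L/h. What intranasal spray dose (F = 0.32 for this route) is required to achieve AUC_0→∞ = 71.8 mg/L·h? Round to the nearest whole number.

Dose = CL × AUC_0→∞ / F
     = 6.61 × 71.8 / 0.32 = 1483.12 mg

Dose = 1483 mg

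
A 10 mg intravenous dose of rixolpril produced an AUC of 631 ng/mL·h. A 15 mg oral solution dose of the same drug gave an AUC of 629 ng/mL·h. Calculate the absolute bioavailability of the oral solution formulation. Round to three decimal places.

F = (AUC_ev / D_ev) / (AUC_iv / D_iv)
  = (629/15) / (631/10)
  = 41.9333 / 63.1 = 0.6646

F = 0.665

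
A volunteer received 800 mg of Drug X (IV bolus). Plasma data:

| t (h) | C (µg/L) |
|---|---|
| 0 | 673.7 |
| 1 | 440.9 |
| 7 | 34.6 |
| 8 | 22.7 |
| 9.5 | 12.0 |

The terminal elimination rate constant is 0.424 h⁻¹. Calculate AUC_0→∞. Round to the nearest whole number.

Trapezoidal AUC_0→9.5:
  [0→1]: (673.7+440.9)/2 × 1 = 557.3
  [1→7]: (440.9+34.6)/2 × 6 = 1426.5
  [7→8]: (34.6+22.7)/2 × 1 = 28.65
  [8→9.5]: (22.7+12.0)/2 × 1.5 = 26.025
  Sum = 2038.475 µg/L·h
Extrapolated tail: C_last / k_e = 12.0 / 0.424 = 28.302
AUC_0→∞ = 2038.475 + 28.302 = 2066.777 µg/L·h

AUC = 2067 µg/L·h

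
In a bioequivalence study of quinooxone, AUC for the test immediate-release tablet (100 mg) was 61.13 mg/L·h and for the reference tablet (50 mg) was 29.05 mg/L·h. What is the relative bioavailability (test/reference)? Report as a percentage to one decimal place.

F_rel = 105.2%

F_rel = (AUC_test/D_test) / (AUC_ref/D_ref)
      = (61.13/100) / (29.05/50)
      = 0.6113 / 0.581 = 1.0522 = 105.22%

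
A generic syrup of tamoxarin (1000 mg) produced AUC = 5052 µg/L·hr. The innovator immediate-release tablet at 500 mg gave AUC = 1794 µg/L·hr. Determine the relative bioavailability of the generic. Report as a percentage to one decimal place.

F_rel = (AUC_test/D_test) / (AUC_ref/D_ref)
      = (5052/1000) / (1794/500)
      = 5.052 / 3.588 = 1.4080 = 140.80%

F_rel = 140.8%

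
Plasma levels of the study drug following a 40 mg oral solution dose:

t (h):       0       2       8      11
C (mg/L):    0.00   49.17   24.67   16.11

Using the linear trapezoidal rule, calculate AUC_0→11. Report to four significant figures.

AUC = 331.9 mg/L·h

Trapezoidal AUC_0→11:
  [0→2]: (0.00+49.17)/2 × 2 = 49.17
  [2→8]: (49.17+24.67)/2 × 6 = 221.52
  [8→11]: (24.67+16.11)/2 × 3 = 61.17
  Sum = 331.86 mg/L·h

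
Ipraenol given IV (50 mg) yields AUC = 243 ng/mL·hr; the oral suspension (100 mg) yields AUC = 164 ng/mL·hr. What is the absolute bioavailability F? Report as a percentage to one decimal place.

F = 33.7%

F = (AUC_ev / D_ev) / (AUC_iv / D_iv)
  = (164/100) / (243/50)
  = 1.64 / 4.86 = 0.3374
  = 33.74%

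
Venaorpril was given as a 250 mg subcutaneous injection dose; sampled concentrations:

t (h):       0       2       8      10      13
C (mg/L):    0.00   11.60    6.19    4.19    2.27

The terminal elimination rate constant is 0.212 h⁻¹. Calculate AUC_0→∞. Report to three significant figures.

Trapezoidal AUC_0→13:
  [0→2]: (0.00+11.60)/2 × 2 = 11.6
  [2→8]: (11.60+6.19)/2 × 6 = 53.37
  [8→10]: (6.19+4.19)/2 × 2 = 10.38
  [10→13]: (4.19+2.27)/2 × 3 = 9.69
  Sum = 85.04 mg/L·h
Extrapolated tail: C_last / k_e = 2.27 / 0.212 = 10.708
AUC_0→∞ = 85.04 + 10.708 = 95.748 mg/L·h

AUC = 95.7 mg/L·h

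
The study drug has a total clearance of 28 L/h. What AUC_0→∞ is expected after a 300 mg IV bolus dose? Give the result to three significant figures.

AUC = 10.7 mg/L·h

AUC_0→∞ = Dose_iv / CL
        = 300 / 28 = 10.7143 mg/L·h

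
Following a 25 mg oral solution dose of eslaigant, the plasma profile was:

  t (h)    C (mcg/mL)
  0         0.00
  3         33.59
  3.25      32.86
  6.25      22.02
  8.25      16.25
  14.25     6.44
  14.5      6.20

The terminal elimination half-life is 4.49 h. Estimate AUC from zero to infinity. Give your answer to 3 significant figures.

Trapezoidal AUC_0→14.5:
  [0→3]: (0.00+33.59)/2 × 3 = 50.385
  [3→3.25]: (33.59+32.86)/2 × 0.25 = 8.30625
  [3.25→6.25]: (32.86+22.02)/2 × 3 = 82.32
  [6.25→8.25]: (22.02+16.25)/2 × 2 = 38.27
  [8.25→14.25]: (16.25+6.44)/2 × 6 = 68.07
  [14.25→14.5]: (6.44+6.20)/2 × 0.25 = 1.58
  Sum = 248.93125 mcg/mL·h
k_e = ln2 / t½ = 0.693147 / 4.49 = 0.1544 h^-1
Extrapolated tail: C_last / k_e = 6.20 / 0.1544 = 40.155
AUC_0→∞ = 248.93125 + 40.155 = 289.08625 mcg/mL·h

AUC = 289 mcg/mL·h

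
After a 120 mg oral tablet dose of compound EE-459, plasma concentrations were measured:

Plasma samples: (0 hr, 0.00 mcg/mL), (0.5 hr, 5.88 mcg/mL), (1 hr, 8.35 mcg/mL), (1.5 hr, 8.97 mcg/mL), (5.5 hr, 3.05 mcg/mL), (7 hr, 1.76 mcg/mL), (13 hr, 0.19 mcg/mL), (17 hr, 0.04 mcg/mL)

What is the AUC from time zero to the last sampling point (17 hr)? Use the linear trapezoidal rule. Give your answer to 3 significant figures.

AUC = 43.3 mcg/mL·hr

Trapezoidal AUC_0→17:
  [0→0.5]: (0.00+5.88)/2 × 0.5 = 1.47
  [0.5→1]: (5.88+8.35)/2 × 0.5 = 3.5575
  [1→1.5]: (8.35+8.97)/2 × 0.5 = 4.33
  [1.5→5.5]: (8.97+3.05)/2 × 4 = 24.04
  [5.5→7]: (3.05+1.76)/2 × 1.5 = 3.6075
  [7→13]: (1.76+0.19)/2 × 6 = 5.85
  [13→17]: (0.19+0.04)/2 × 4 = 0.46
  Sum = 43.315 mcg/mL·hr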